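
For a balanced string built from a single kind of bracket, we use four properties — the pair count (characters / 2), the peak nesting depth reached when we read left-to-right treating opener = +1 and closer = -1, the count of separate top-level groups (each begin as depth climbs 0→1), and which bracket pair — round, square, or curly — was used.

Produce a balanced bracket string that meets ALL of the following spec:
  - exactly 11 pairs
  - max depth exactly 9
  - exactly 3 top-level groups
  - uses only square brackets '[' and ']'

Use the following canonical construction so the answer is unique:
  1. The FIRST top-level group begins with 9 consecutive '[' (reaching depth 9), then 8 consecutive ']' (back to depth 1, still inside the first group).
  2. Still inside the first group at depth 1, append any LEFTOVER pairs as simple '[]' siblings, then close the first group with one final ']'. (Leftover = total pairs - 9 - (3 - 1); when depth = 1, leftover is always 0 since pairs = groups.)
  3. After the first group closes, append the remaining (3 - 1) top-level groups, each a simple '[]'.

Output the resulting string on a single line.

Spec: pairs=11 depth=9 groups=3
Leftover pairs = 11 - 9 - (3-1) = 0
First group: deep chain of depth 9 + 0 sibling pairs
Remaining 2 groups: simple '[]' each

Answer: [[[[[[[[[]]]]]]]]][][]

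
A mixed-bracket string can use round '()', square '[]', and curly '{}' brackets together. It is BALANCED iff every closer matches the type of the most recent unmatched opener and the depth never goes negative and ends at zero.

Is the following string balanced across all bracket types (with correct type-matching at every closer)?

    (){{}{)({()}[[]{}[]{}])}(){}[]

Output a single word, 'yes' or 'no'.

Answer: no

Derivation:
pos 0: push '('; stack = (
pos 1: ')' matches '('; pop; stack = (empty)
pos 2: push '{'; stack = {
pos 3: push '{'; stack = {{
pos 4: '}' matches '{'; pop; stack = {
pos 5: push '{'; stack = {{
pos 6: saw closer ')' but top of stack is '{' (expected '}') → INVALID
Verdict: type mismatch at position 6: ')' closes '{' → no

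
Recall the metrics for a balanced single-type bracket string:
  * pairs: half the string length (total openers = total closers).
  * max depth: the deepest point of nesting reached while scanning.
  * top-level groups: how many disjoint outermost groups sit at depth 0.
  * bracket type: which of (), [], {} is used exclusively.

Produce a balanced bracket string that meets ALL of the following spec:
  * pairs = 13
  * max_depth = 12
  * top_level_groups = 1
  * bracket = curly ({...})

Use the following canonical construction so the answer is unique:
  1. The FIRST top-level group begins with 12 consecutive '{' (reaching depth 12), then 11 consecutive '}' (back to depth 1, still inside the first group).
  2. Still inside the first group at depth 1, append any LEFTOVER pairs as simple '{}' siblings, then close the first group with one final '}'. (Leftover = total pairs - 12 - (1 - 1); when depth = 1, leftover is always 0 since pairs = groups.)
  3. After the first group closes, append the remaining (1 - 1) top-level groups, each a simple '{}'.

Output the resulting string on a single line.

Spec: pairs=13 depth=12 groups=1
Leftover pairs = 13 - 12 - (1-1) = 1
First group: deep chain of depth 12 + 1 sibling pairs
Remaining 0 groups: simple '{}' each

Answer: {{{{{{{{{{{{}}}}}}}}}}}{}}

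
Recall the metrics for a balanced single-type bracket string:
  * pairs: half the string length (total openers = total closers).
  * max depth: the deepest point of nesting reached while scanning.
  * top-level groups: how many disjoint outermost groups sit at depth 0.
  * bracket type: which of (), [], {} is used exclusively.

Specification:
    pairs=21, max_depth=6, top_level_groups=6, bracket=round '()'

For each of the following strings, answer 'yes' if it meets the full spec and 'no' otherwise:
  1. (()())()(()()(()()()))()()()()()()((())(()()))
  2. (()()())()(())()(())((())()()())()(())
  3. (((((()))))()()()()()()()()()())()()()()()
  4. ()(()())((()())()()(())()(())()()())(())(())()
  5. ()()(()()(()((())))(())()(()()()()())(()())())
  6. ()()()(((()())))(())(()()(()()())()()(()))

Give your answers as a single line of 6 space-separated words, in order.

Answer: no no yes no no no

Derivation:
String 1 '(()())()(()()(()()()))()()()()()()((())(()()))': depth seq [1 2 1 2 1 0 1 0 1 2 1 2 1 2 3 2 3 2 3 2 1 0 1 0 1 0 1 0 1 0 1 0 1 0 1 2 3 2 1 2 3 2 3 2 1 0]
  -> pairs=23 depth=3 groups=10 -> no
String 2 '(()()())()(())()(())((())()()())()(())': depth seq [1 2 1 2 1 2 1 0 1 0 1 2 1 0 1 0 1 2 1 0 1 2 3 2 1 2 1 2 1 2 1 0 1 0 1 2 1 0]
  -> pairs=19 depth=3 groups=8 -> no
String 3 '(((((()))))()()()()()()()()()())()()()()()': depth seq [1 2 3 4 5 6 5 4 3 2 1 2 1 2 1 2 1 2 1 2 1 2 1 2 1 2 1 2 1 2 1 0 1 0 1 0 1 0 1 0 1 0]
  -> pairs=21 depth=6 groups=6 -> yes
String 4 '()(()())((()())()()(())()(())()()())(())(())()': depth seq [1 0 1 2 1 2 1 0 1 2 3 2 3 2 1 2 1 2 1 2 3 2 1 2 1 2 3 2 1 2 1 2 1 2 1 0 1 2 1 0 1 2 1 0 1 0]
  -> pairs=23 depth=3 groups=6 -> no
String 5 '()()(()()(()((())))(())()(()()()()())(()())())': depth seq [1 0 1 0 1 2 1 2 1 2 3 2 3 4 5 4 3 2 1 2 3 2 1 2 1 2 3 2 3 2 3 2 3 2 3 2 1 2 3 2 3 2 1 2 1 0]
  -> pairs=23 depth=5 groups=3 -> no
String 6 '()()()(((()())))(())(()()(()()())()()(()))': depth seq [1 0 1 0 1 0 1 2 3 4 3 4 3 2 1 0 1 2 1 0 1 2 1 2 1 2 3 2 3 2 3 2 1 2 1 2 1 2 3 2 1 0]
  -> pairs=21 depth=4 groups=6 -> no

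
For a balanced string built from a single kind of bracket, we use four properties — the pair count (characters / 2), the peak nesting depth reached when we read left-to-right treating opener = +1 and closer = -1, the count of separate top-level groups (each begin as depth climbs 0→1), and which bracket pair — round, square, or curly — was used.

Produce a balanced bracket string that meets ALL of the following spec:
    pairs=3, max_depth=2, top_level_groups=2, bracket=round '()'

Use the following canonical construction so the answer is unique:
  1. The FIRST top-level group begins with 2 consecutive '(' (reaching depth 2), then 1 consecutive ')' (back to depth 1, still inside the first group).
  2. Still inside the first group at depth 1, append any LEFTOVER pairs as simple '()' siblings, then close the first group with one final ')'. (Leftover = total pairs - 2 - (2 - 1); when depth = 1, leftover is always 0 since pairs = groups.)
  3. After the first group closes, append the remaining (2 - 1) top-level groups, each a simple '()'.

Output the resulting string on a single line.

Spec: pairs=3 depth=2 groups=2
Leftover pairs = 3 - 2 - (2-1) = 0
First group: deep chain of depth 2 + 0 sibling pairs
Remaining 1 groups: simple '()' each

Answer: (())()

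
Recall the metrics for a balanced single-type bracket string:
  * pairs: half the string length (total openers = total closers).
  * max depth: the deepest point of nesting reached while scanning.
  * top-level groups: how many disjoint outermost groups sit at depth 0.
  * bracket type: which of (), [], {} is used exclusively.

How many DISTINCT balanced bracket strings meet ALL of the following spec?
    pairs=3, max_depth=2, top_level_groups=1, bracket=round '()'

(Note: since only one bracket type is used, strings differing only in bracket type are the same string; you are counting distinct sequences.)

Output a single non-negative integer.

Spec: pairs=3 depth=2 groups=1
Count(depth <= 2) = 1
Count(depth <= 1) = 0
Count(depth == 2) = 1 - 0 = 1

Answer: 1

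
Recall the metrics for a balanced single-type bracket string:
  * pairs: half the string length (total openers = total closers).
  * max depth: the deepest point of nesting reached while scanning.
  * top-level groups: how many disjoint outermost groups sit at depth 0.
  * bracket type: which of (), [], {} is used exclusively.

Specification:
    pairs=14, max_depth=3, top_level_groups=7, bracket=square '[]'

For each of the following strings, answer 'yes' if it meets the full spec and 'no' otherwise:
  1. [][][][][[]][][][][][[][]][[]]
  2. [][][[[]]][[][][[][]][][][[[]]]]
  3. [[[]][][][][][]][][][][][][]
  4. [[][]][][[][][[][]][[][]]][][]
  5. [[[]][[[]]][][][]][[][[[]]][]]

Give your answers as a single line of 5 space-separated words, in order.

Answer: no no yes no no

Derivation:
String 1 '[][][][][[]][][][][][[][]][[]]': depth seq [1 0 1 0 1 0 1 0 1 2 1 0 1 0 1 0 1 0 1 0 1 2 1 2 1 0 1 2 1 0]
  -> pairs=15 depth=2 groups=11 -> no
String 2 '[][][[[]]][[][][[][]][][][[[]]]]': depth seq [1 0 1 0 1 2 3 2 1 0 1 2 1 2 1 2 3 2 3 2 1 2 1 2 1 2 3 4 3 2 1 0]
  -> pairs=16 depth=4 groups=4 -> no
String 3 '[[[]][][][][][]][][][][][][]': depth seq [1 2 3 2 1 2 1 2 1 2 1 2 1 2 1 0 1 0 1 0 1 0 1 0 1 0 1 0]
  -> pairs=14 depth=3 groups=7 -> yes
String 4 '[[][]][][[][][[][]][[][]]][][]': depth seq [1 2 1 2 1 0 1 0 1 2 1 2 1 2 3 2 3 2 1 2 3 2 3 2 1 0 1 0 1 0]
  -> pairs=15 depth=3 groups=5 -> no
String 5 '[[[]][[[]]][][][]][[][[[]]][]]': depth seq [1 2 3 2 1 2 3 4 3 2 1 2 1 2 1 2 1 0 1 2 1 2 3 4 3 2 1 2 1 0]
  -> pairs=15 depth=4 groups=2 -> no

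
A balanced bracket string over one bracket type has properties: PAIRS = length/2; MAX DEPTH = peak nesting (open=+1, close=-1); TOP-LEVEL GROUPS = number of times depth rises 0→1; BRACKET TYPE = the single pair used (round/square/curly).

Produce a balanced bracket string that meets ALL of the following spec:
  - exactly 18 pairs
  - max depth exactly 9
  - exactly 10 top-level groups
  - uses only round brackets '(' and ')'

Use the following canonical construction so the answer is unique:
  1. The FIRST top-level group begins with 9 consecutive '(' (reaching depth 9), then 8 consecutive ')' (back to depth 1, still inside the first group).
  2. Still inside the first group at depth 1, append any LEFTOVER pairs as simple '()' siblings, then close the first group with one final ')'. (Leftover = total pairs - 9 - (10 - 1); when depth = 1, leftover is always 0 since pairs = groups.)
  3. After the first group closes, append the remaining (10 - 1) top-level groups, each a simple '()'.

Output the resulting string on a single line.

Spec: pairs=18 depth=9 groups=10
Leftover pairs = 18 - 9 - (10-1) = 0
First group: deep chain of depth 9 + 0 sibling pairs
Remaining 9 groups: simple '()' each

Answer: ((((((((()))))))))()()()()()()()()()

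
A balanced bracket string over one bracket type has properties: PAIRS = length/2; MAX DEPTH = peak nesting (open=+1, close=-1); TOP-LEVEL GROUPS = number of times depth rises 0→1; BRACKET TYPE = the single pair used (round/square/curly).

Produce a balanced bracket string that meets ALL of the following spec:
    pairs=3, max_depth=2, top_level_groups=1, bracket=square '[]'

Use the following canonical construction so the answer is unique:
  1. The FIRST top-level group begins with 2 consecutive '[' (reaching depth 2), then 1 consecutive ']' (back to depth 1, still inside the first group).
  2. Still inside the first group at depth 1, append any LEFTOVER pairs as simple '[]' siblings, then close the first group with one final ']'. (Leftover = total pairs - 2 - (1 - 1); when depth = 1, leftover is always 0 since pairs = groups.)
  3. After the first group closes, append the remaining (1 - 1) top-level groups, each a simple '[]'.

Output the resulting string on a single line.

Spec: pairs=3 depth=2 groups=1
Leftover pairs = 3 - 2 - (1-1) = 1
First group: deep chain of depth 2 + 1 sibling pairs
Remaining 0 groups: simple '[]' each

Answer: [[][]]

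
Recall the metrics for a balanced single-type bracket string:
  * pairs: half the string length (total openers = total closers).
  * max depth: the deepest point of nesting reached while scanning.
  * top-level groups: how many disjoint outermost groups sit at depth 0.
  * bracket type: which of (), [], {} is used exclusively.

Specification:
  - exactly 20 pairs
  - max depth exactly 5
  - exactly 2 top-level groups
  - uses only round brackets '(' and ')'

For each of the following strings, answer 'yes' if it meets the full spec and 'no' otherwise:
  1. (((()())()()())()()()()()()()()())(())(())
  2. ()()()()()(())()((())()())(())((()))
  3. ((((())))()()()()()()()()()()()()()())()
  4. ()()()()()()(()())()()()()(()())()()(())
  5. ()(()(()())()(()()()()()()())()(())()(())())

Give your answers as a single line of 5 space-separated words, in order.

String 1 '(((()())()()())()()()()()()()()())(())(())': depth seq [1 2 3 4 3 4 3 2 3 2 3 2 3 2 1 2 1 2 1 2 1 2 1 2 1 2 1 2 1 2 1 2 1 0 1 2 1 0 1 2 1 0]
  -> pairs=21 depth=4 groups=3 -> no
String 2 '()()()()()(())()((())()())(())((()))': depth seq [1 0 1 0 1 0 1 0 1 0 1 2 1 0 1 0 1 2 3 2 1 2 1 2 1 0 1 2 1 0 1 2 3 2 1 0]
  -> pairs=18 depth=3 groups=10 -> no
String 3 '((((())))()()()()()()()()()()()()()())()': depth seq [1 2 3 4 5 4 3 2 1 2 1 2 1 2 1 2 1 2 1 2 1 2 1 2 1 2 1 2 1 2 1 2 1 2 1 2 1 0 1 0]
  -> pairs=20 depth=5 groups=2 -> yes
String 4 '()()()()()()(()())()()()()(()())()()(())': depth seq [1 0 1 0 1 0 1 0 1 0 1 0 1 2 1 2 1 0 1 0 1 0 1 0 1 0 1 2 1 2 1 0 1 0 1 0 1 2 1 0]
  -> pairs=20 depth=2 groups=15 -> no
String 5 '()(()(()())()(()()()()()()())()(())()(())())': depth seq [1 0 1 2 1 2 3 2 3 2 1 2 1 2 3 2 3 2 3 2 3 2 3 2 3 2 3 2 1 2 1 2 3 2 1 2 1 2 3 2 1 2 1 0]
  -> pairs=22 depth=3 groups=2 -> no

Answer: no no yes no no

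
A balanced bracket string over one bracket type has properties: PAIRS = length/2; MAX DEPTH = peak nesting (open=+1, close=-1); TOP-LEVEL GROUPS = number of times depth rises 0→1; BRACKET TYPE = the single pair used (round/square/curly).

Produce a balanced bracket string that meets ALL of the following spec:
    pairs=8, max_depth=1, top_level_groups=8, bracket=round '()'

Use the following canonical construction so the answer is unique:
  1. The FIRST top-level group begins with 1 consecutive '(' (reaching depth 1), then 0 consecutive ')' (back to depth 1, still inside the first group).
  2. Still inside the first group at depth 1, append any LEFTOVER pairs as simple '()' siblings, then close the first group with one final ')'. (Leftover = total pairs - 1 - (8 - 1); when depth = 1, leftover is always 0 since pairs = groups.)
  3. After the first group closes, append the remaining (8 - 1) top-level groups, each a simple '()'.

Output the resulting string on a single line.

Spec: pairs=8 depth=1 groups=8
Leftover pairs = 8 - 1 - (8-1) = 0
First group: deep chain of depth 1 + 0 sibling pairs
Remaining 7 groups: simple '()' each

Answer: ()()()()()()()()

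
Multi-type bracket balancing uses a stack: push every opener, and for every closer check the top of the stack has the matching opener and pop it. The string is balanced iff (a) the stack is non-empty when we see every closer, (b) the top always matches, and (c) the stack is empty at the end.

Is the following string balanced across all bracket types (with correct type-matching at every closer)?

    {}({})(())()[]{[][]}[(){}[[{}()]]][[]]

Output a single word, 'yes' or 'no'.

pos 0: push '{'; stack = {
pos 1: '}' matches '{'; pop; stack = (empty)
pos 2: push '('; stack = (
pos 3: push '{'; stack = ({
pos 4: '}' matches '{'; pop; stack = (
pos 5: ')' matches '('; pop; stack = (empty)
pos 6: push '('; stack = (
pos 7: push '('; stack = ((
pos 8: ')' matches '('; pop; stack = (
pos 9: ')' matches '('; pop; stack = (empty)
pos 10: push '('; stack = (
pos 11: ')' matches '('; pop; stack = (empty)
pos 12: push '['; stack = [
pos 13: ']' matches '['; pop; stack = (empty)
pos 14: push '{'; stack = {
pos 15: push '['; stack = {[
pos 16: ']' matches '['; pop; stack = {
pos 17: push '['; stack = {[
pos 18: ']' matches '['; pop; stack = {
pos 19: '}' matches '{'; pop; stack = (empty)
pos 20: push '['; stack = [
pos 21: push '('; stack = [(
pos 22: ')' matches '('; pop; stack = [
pos 23: push '{'; stack = [{
pos 24: '}' matches '{'; pop; stack = [
pos 25: push '['; stack = [[
pos 26: push '['; stack = [[[
pos 27: push '{'; stack = [[[{
pos 28: '}' matches '{'; pop; stack = [[[
pos 29: push '('; stack = [[[(
pos 30: ')' matches '('; pop; stack = [[[
pos 31: ']' matches '['; pop; stack = [[
pos 32: ']' matches '['; pop; stack = [
pos 33: ']' matches '['; pop; stack = (empty)
pos 34: push '['; stack = [
pos 35: push '['; stack = [[
pos 36: ']' matches '['; pop; stack = [
pos 37: ']' matches '['; pop; stack = (empty)
end: stack empty → VALID
Verdict: properly nested → yes

Answer: yes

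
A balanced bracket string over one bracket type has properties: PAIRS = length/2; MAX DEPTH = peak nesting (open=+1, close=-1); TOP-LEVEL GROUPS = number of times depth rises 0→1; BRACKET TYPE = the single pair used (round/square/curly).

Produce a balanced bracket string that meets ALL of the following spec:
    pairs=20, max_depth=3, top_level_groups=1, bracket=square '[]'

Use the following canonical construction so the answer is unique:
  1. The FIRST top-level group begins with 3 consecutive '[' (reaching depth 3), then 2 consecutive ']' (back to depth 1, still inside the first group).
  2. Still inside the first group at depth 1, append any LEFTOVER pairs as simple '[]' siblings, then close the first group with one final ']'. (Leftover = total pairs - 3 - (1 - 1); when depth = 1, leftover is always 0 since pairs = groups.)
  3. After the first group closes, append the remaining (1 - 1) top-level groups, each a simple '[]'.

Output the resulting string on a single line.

Spec: pairs=20 depth=3 groups=1
Leftover pairs = 20 - 3 - (1-1) = 17
First group: deep chain of depth 3 + 17 sibling pairs
Remaining 0 groups: simple '[]' each

Answer: [[[]][][][][][][][][][][][][][][][][][]]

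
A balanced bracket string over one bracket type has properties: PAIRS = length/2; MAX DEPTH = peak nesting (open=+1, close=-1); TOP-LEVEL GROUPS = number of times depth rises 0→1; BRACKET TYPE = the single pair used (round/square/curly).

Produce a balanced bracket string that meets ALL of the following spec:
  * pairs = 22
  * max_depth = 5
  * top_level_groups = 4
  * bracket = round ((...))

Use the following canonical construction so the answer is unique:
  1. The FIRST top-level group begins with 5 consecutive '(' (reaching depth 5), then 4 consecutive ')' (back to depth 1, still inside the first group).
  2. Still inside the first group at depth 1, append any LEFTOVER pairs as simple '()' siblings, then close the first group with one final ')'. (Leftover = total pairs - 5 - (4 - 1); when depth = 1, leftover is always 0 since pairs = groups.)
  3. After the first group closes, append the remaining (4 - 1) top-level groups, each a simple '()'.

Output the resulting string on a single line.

Spec: pairs=22 depth=5 groups=4
Leftover pairs = 22 - 5 - (4-1) = 14
First group: deep chain of depth 5 + 14 sibling pairs
Remaining 3 groups: simple '()' each

Answer: ((((())))()()()()()()()()()()()()()())()()()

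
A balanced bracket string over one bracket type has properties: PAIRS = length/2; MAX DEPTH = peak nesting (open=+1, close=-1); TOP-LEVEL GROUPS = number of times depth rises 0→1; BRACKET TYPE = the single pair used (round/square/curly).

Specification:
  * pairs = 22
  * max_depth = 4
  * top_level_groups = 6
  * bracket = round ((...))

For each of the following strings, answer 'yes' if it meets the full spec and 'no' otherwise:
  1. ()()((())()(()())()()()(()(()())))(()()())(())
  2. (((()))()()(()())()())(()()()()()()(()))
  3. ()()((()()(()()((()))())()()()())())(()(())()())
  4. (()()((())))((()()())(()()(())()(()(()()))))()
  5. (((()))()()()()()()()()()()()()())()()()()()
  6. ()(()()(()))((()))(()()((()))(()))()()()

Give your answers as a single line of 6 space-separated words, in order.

Answer: no no no no yes no

Derivation:
String 1 '()()((())()(()())()()()(()(()())))(()()())(())': depth seq [1 0 1 0 1 2 3 2 1 2 1 2 3 2 3 2 1 2 1 2 1 2 1 2 3 2 3 4 3 4 3 2 1 0 1 2 1 2 1 2 1 0 1 2 1 0]
  -> pairs=23 depth=4 groups=5 -> no
String 2 '(((()))()()(()())()())(()()()()()()(()))': depth seq [1 2 3 4 3 2 1 2 1 2 1 2 3 2 3 2 1 2 1 2 1 0 1 2 1 2 1 2 1 2 1 2 1 2 1 2 3 2 1 0]
  -> pairs=20 depth=4 groups=2 -> no
String 3 '()()((()()(()()((()))())()()()())())(()(())()())': depth seq [1 0 1 0 1 2 3 2 3 2 3 4 3 4 3 4 5 6 5 4 3 4 3 2 3 2 3 2 3 2 3 2 1 2 1 0 1 2 1 2 3 2 1 2 1 2 1 0]
  -> pairs=24 depth=6 groups=4 -> no
String 4 '(()()((())))((()()())(()()(())()(()(()()))))()': depth seq [1 2 1 2 1 2 3 4 3 2 1 0 1 2 3 2 3 2 3 2 1 2 3 2 3 2 3 4 3 2 3 2 3 4 3 4 5 4 5 4 3 2 1 0 1 0]
  -> pairs=23 depth=5 groups=3 -> no
String 5 '(((()))()()()()()()()()()()()()())()()()()()': depth seq [1 2 3 4 3 2 1 2 1 2 1 2 1 2 1 2 1 2 1 2 1 2 1 2 1 2 1 2 1 2 1 2 1 0 1 0 1 0 1 0 1 0 1 0]
  -> pairs=22 depth=4 groups=6 -> yes
String 6 '()(()()(()))((()))(()()((()))(()))()()()': depth seq [1 0 1 2 1 2 1 2 3 2 1 0 1 2 3 2 1 0 1 2 1 2 1 2 3 4 3 2 1 2 3 2 1 0 1 0 1 0 1 0]
  -> pairs=20 depth=4 groups=7 -> no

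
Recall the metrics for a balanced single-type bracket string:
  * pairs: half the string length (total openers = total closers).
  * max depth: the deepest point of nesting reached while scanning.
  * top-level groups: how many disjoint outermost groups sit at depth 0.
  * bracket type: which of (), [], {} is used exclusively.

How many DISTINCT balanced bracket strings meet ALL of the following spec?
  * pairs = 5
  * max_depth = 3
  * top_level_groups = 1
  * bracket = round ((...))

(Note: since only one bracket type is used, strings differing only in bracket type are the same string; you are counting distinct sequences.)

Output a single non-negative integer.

Answer: 7

Derivation:
Spec: pairs=5 depth=3 groups=1
Count(depth <= 3) = 8
Count(depth <= 2) = 1
Count(depth == 3) = 8 - 1 = 7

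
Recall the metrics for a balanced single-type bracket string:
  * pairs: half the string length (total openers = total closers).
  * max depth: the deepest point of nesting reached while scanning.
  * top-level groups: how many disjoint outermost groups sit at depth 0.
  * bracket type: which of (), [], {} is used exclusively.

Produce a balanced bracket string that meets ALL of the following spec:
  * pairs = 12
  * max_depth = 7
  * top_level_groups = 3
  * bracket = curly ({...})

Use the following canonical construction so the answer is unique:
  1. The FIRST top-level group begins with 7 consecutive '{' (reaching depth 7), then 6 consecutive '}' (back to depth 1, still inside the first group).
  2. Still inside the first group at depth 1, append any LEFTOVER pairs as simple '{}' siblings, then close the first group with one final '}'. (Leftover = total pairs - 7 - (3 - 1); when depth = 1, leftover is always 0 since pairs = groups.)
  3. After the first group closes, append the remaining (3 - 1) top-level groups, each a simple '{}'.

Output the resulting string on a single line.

Spec: pairs=12 depth=7 groups=3
Leftover pairs = 12 - 7 - (3-1) = 3
First group: deep chain of depth 7 + 3 sibling pairs
Remaining 2 groups: simple '{}' each

Answer: {{{{{{{}}}}}}{}{}{}}{}{}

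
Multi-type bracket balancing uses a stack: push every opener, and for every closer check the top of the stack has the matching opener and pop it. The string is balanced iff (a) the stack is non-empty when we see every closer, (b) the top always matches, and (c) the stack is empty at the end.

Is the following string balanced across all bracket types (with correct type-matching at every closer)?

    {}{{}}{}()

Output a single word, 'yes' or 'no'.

Answer: yes

Derivation:
pos 0: push '{'; stack = {
pos 1: '}' matches '{'; pop; stack = (empty)
pos 2: push '{'; stack = {
pos 3: push '{'; stack = {{
pos 4: '}' matches '{'; pop; stack = {
pos 5: '}' matches '{'; pop; stack = (empty)
pos 6: push '{'; stack = {
pos 7: '}' matches '{'; pop; stack = (empty)
pos 8: push '('; stack = (
pos 9: ')' matches '('; pop; stack = (empty)
end: stack empty → VALID
Verdict: properly nested → yes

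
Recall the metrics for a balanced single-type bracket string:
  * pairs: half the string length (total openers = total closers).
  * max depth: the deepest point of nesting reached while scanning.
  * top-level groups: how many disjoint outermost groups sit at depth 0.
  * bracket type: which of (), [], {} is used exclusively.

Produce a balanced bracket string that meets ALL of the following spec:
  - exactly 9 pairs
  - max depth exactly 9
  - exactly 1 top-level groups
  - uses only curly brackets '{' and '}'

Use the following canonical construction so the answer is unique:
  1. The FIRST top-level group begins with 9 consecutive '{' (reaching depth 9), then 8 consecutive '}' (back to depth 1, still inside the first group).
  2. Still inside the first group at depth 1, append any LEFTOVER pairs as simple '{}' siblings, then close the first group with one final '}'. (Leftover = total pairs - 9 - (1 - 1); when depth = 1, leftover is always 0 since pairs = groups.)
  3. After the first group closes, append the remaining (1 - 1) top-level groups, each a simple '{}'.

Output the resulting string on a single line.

Spec: pairs=9 depth=9 groups=1
Leftover pairs = 9 - 9 - (1-1) = 0
First group: deep chain of depth 9 + 0 sibling pairs
Remaining 0 groups: simple '{}' each

Answer: {{{{{{{{{}}}}}}}}}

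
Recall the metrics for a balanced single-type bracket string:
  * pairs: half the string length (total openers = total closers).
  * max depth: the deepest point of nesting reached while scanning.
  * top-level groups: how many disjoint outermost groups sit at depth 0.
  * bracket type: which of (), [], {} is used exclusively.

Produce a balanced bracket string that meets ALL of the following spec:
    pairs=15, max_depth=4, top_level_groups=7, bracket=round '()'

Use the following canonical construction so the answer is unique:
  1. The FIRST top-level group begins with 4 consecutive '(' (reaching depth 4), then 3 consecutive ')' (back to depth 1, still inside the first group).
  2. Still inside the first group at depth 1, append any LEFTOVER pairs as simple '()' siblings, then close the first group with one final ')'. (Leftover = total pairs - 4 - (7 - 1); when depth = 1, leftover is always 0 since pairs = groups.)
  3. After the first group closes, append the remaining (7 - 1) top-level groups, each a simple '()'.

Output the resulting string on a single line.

Answer: (((()))()()()()())()()()()()()

Derivation:
Spec: pairs=15 depth=4 groups=7
Leftover pairs = 15 - 4 - (7-1) = 5
First group: deep chain of depth 4 + 5 sibling pairs
Remaining 6 groups: simple '()' each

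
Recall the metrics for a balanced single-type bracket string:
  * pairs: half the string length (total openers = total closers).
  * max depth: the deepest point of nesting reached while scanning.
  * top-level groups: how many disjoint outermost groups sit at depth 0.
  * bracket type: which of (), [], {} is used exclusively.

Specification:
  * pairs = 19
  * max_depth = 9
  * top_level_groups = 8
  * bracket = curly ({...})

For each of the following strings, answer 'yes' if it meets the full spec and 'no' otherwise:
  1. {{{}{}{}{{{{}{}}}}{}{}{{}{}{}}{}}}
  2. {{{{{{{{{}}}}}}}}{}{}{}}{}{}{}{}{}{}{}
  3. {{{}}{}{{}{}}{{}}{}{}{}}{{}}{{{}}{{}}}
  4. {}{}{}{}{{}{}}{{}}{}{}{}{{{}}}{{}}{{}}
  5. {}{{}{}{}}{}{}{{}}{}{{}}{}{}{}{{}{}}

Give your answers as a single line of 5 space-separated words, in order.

String 1 '{{{}{}{}{{{{}{}}}}{}{}{{}{}{}}{}}}': depth seq [1 2 3 2 3 2 3 2 3 4 5 6 5 6 5 4 3 2 3 2 3 2 3 4 3 4 3 4 3 2 3 2 1 0]
  -> pairs=17 depth=6 groups=1 -> no
String 2 '{{{{{{{{{}}}}}}}}{}{}{}}{}{}{}{}{}{}{}': depth seq [1 2 3 4 5 6 7 8 9 8 7 6 5 4 3 2 1 2 1 2 1 2 1 0 1 0 1 0 1 0 1 0 1 0 1 0 1 0]
  -> pairs=19 depth=9 groups=8 -> yes
String 3 '{{{}}{}{{}{}}{{}}{}{}{}}{{}}{{{}}{{}}}': depth seq [1 2 3 2 1 2 1 2 3 2 3 2 1 2 3 2 1 2 1 2 1 2 1 0 1 2 1 0 1 2 3 2 1 2 3 2 1 0]
  -> pairs=19 depth=3 groups=3 -> no
String 4 '{}{}{}{}{{}{}}{{}}{}{}{}{{{}}}{{}}{{}}': depth seq [1 0 1 0 1 0 1 0 1 2 1 2 1 0 1 2 1 0 1 0 1 0 1 0 1 2 3 2 1 0 1 2 1 0 1 2 1 0]
  -> pairs=19 depth=3 groups=12 -> no
String 5 '{}{{}{}{}}{}{}{{}}{}{{}}{}{}{}{{}{}}': depth seq [1 0 1 2 1 2 1 2 1 0 1 0 1 0 1 2 1 0 1 0 1 2 1 0 1 0 1 0 1 0 1 2 1 2 1 0]
  -> pairs=18 depth=2 groups=11 -> no

Answer: no yes no no no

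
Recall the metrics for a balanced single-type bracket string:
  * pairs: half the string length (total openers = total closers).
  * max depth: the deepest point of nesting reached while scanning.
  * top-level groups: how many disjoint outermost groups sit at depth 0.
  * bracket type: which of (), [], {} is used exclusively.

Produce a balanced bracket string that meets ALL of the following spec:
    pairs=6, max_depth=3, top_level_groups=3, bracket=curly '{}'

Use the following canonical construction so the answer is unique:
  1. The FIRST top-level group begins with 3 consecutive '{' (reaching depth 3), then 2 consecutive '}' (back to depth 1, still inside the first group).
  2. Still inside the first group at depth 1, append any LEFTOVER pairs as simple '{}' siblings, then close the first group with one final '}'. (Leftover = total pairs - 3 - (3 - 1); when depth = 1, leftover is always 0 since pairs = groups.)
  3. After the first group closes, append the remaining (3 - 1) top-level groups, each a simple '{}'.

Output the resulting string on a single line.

Answer: {{{}}{}}{}{}

Derivation:
Spec: pairs=6 depth=3 groups=3
Leftover pairs = 6 - 3 - (3-1) = 1
First group: deep chain of depth 3 + 1 sibling pairs
Remaining 2 groups: simple '{}' each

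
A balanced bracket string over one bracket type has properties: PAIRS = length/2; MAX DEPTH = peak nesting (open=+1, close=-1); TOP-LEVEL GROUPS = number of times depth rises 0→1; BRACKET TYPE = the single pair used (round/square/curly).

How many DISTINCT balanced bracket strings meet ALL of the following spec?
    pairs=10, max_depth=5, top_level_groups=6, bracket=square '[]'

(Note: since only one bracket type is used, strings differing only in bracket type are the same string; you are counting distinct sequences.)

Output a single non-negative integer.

Spec: pairs=10 depth=5 groups=6
Count(depth <= 5) = 429
Count(depth <= 4) = 423
Count(depth == 5) = 429 - 423 = 6

Answer: 6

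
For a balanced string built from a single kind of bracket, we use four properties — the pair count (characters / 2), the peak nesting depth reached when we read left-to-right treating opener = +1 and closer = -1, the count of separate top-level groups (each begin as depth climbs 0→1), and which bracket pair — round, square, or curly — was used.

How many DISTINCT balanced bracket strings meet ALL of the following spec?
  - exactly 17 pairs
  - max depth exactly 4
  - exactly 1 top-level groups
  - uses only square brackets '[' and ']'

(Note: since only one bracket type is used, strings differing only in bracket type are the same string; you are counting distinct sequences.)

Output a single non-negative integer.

Answer: 1313501

Derivation:
Spec: pairs=17 depth=4 groups=1
Count(depth <= 4) = 1346269
Count(depth <= 3) = 32768
Count(depth == 4) = 1346269 - 32768 = 1313501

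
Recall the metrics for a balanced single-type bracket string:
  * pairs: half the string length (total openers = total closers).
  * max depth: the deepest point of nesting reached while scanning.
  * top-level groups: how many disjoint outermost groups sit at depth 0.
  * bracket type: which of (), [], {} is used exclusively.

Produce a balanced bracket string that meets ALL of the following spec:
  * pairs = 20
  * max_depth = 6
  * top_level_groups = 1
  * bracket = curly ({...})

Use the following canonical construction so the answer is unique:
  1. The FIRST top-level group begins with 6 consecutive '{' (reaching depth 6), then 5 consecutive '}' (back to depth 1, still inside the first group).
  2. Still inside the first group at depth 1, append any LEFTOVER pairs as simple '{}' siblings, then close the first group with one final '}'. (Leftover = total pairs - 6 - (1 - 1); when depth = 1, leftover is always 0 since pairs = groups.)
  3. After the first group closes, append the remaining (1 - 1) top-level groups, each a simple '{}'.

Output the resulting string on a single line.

Answer: {{{{{{}}}}}{}{}{}{}{}{}{}{}{}{}{}{}{}{}}

Derivation:
Spec: pairs=20 depth=6 groups=1
Leftover pairs = 20 - 6 - (1-1) = 14
First group: deep chain of depth 6 + 14 sibling pairs
Remaining 0 groups: simple '{}' each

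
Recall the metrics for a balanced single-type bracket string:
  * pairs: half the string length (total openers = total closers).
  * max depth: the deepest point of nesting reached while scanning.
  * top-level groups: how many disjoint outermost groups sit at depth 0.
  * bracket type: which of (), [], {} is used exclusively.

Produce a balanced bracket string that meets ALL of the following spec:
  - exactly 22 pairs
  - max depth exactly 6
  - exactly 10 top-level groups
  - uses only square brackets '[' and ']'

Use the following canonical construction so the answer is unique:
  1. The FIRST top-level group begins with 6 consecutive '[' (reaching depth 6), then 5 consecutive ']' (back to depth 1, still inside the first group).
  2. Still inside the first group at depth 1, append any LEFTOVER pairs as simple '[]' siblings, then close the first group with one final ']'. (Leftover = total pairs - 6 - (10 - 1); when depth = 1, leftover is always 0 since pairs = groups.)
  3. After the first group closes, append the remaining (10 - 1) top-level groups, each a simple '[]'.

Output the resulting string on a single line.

Answer: [[[[[[]]]]][][][][][][][]][][][][][][][][][]

Derivation:
Spec: pairs=22 depth=6 groups=10
Leftover pairs = 22 - 6 - (10-1) = 7
First group: deep chain of depth 6 + 7 sibling pairs
Remaining 9 groups: simple '[]' each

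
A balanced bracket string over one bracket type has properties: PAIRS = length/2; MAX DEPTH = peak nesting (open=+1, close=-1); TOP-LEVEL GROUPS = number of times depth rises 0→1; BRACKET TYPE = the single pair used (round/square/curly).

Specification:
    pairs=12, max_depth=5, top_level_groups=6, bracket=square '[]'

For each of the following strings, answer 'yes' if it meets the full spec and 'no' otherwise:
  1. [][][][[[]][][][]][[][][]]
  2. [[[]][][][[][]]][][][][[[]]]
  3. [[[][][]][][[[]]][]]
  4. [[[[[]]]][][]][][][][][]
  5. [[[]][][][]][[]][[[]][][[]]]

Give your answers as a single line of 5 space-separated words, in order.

String 1 '[][][][[[]][][][]][[][][]]': depth seq [1 0 1 0 1 0 1 2 3 2 1 2 1 2 1 2 1 0 1 2 1 2 1 2 1 0]
  -> pairs=13 depth=3 groups=5 -> no
String 2 '[[[]][][][[][]]][][][][[[]]]': depth seq [1 2 3 2 1 2 1 2 1 2 3 2 3 2 1 0 1 0 1 0 1 0 1 2 3 2 1 0]
  -> pairs=14 depth=3 groups=5 -> no
String 3 '[[[][][]][][[[]]][]]': depth seq [1 2 3 2 3 2 3 2 1 2 1 2 3 4 3 2 1 2 1 0]
  -> pairs=10 depth=4 groups=1 -> no
String 4 '[[[[[]]]][][]][][][][][]': depth seq [1 2 3 4 5 4 3 2 1 2 1 2 1 0 1 0 1 0 1 0 1 0 1 0]
  -> pairs=12 depth=5 groups=6 -> yes
String 5 '[[[]][][][]][[]][[[]][][[]]]': depth seq [1 2 3 2 1 2 1 2 1 2 1 0 1 2 1 0 1 2 3 2 1 2 1 2 3 2 1 0]
  -> pairs=14 depth=3 groups=3 -> no

Answer: no no no yes no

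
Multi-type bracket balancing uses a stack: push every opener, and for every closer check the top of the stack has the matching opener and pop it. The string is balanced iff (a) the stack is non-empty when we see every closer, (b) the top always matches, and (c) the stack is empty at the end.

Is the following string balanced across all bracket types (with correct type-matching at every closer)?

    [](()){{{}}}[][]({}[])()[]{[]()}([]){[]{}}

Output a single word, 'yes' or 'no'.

pos 0: push '['; stack = [
pos 1: ']' matches '['; pop; stack = (empty)
pos 2: push '('; stack = (
pos 3: push '('; stack = ((
pos 4: ')' matches '('; pop; stack = (
pos 5: ')' matches '('; pop; stack = (empty)
pos 6: push '{'; stack = {
pos 7: push '{'; stack = {{
pos 8: push '{'; stack = {{{
pos 9: '}' matches '{'; pop; stack = {{
pos 10: '}' matches '{'; pop; stack = {
pos 11: '}' matches '{'; pop; stack = (empty)
pos 12: push '['; stack = [
pos 13: ']' matches '['; pop; stack = (empty)
pos 14: push '['; stack = [
pos 15: ']' matches '['; pop; stack = (empty)
pos 16: push '('; stack = (
pos 17: push '{'; stack = ({
pos 18: '}' matches '{'; pop; stack = (
pos 19: push '['; stack = ([
pos 20: ']' matches '['; pop; stack = (
pos 21: ')' matches '('; pop; stack = (empty)
pos 22: push '('; stack = (
pos 23: ')' matches '('; pop; stack = (empty)
pos 24: push '['; stack = [
pos 25: ']' matches '['; pop; stack = (empty)
pos 26: push '{'; stack = {
pos 27: push '['; stack = {[
pos 28: ']' matches '['; pop; stack = {
pos 29: push '('; stack = {(
pos 30: ')' matches '('; pop; stack = {
pos 31: '}' matches '{'; pop; stack = (empty)
pos 32: push '('; stack = (
pos 33: push '['; stack = ([
pos 34: ']' matches '['; pop; stack = (
pos 35: ')' matches '('; pop; stack = (empty)
pos 36: push '{'; stack = {
pos 37: push '['; stack = {[
pos 38: ']' matches '['; pop; stack = {
pos 39: push '{'; stack = {{
pos 40: '}' matches '{'; pop; stack = {
pos 41: '}' matches '{'; pop; stack = (empty)
end: stack empty → VALID
Verdict: properly nested → yes

Answer: yes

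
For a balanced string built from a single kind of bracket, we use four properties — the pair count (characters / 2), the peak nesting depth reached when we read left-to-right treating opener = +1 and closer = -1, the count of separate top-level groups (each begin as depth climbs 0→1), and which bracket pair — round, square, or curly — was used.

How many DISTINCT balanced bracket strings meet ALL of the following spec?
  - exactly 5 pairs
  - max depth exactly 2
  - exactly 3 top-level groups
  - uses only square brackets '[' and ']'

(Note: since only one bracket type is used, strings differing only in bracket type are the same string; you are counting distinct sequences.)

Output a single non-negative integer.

Spec: pairs=5 depth=2 groups=3
Count(depth <= 2) = 6
Count(depth <= 1) = 0
Count(depth == 2) = 6 - 0 = 6

Answer: 6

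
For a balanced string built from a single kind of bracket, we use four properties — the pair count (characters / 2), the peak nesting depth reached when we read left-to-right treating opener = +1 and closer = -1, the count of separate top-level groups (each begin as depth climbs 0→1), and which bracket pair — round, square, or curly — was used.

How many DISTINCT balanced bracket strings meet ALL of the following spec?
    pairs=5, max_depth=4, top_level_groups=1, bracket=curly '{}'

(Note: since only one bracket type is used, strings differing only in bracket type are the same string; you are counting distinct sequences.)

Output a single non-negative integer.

Spec: pairs=5 depth=4 groups=1
Count(depth <= 4) = 13
Count(depth <= 3) = 8
Count(depth == 4) = 13 - 8 = 5

Answer: 5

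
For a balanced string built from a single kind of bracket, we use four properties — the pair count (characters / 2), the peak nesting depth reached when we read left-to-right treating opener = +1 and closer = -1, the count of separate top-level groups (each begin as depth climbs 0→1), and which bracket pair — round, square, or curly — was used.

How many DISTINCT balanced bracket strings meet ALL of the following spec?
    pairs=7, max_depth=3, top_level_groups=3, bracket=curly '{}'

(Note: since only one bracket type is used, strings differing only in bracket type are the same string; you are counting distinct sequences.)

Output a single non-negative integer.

Answer: 51

Derivation:
Spec: pairs=7 depth=3 groups=3
Count(depth <= 3) = 66
Count(depth <= 2) = 15
Count(depth == 3) = 66 - 15 = 51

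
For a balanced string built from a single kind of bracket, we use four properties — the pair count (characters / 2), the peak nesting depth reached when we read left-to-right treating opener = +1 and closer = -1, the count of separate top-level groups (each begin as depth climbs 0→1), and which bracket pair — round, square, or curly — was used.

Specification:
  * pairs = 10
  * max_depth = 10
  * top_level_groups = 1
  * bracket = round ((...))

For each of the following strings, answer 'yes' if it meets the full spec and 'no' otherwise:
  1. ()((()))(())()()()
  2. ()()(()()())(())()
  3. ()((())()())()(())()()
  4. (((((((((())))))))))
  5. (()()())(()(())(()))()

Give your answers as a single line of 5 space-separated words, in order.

String 1 '()((()))(())()()()': depth seq [1 0 1 2 3 2 1 0 1 2 1 0 1 0 1 0 1 0]
  -> pairs=9 depth=3 groups=6 -> no
String 2 '()()(()()())(())()': depth seq [1 0 1 0 1 2 1 2 1 2 1 0 1 2 1 0 1 0]
  -> pairs=9 depth=2 groups=5 -> no
String 3 '()((())()())()(())()()': depth seq [1 0 1 2 3 2 1 2 1 2 1 0 1 0 1 2 1 0 1 0 1 0]
  -> pairs=11 depth=3 groups=6 -> no
String 4 '(((((((((())))))))))': depth seq [1 2 3 4 5 6 7 8 9 10 9 8 7 6 5 4 3 2 1 0]
  -> pairs=10 depth=10 groups=1 -> yes
String 5 '(()()())(()(())(()))()': depth seq [1 2 1 2 1 2 1 0 1 2 1 2 3 2 1 2 3 2 1 0 1 0]
  -> pairs=11 depth=3 groups=3 -> no

Answer: no no no yes no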